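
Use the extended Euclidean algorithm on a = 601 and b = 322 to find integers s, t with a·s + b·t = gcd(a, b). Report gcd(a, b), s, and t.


Euclidean algorithm on (601, 322) — divide until remainder is 0:
  601 = 1 · 322 + 279
  322 = 1 · 279 + 43
  279 = 6 · 43 + 21
  43 = 2 · 21 + 1
  21 = 21 · 1 + 0
gcd(601, 322) = 1.
Track Bezout coefficients alongside the remainders: start with r₀ = 601 = a·1 + b·0 (s = 1, t = 0) and r₁ = 322 = a·0 + b·1 (s = 0, t = 1); each new remainder r_{k+1} = r_{k-1} − q_k·r_k inherits s_{k+1} = s_{k-1} − q_k·s_k, t_{k+1} = t_{k-1} − q_k·t_k, so r_k = a·s_k + b·t_k at every step:
  q = 1: r = 279, s = 1 − 1·0 = 1, t = 0 − 1·1 = -1  (check: 601·1 + 322·(-1) = 279)
  q = 1: r = 43, s = 0 − 1·1 = -1, t = 1 − 1·(-1) = 2  (check: 601·(-1) + 322·2 = 43)
  q = 6: r = 21, s = 1 − 6·(-1) = 7, t = -1 − 6·2 = -13  (check: 601·7 + 322·(-13) = 21)
  q = 2: r = 1, s = -1 − 2·7 = -15, t = 2 − 2·(-13) = 28  (check: 601·(-15) + 322·28 = 1)
The row with r = 1 (the gcd) gives the Bezout coefficients s = -15, t = 28.
Result: 601 · (-15) + 322 · (28) = 1.

gcd(601, 322) = 1; s = -15, t = 28 (check: 601·(-15) + 322·28 = 1).


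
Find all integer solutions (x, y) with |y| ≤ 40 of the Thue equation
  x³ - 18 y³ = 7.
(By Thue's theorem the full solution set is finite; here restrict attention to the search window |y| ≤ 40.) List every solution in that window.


The equation is x³ - 18y³ = 7. For fixed y, x³ = 18·y³ + 7, so a solution requires the RHS to be a perfect cube.
Strategy: iterate y from -40 to 40, compute RHS = 18·y³ + 7, and check whether it is a (positive or negative) perfect cube.
Check small values of y:
  y = 0: RHS = 7 is not a perfect cube.
  y = 1: RHS = 25 is not a perfect cube.
  y = -1: RHS = -11 is not a perfect cube.
  y = 2: RHS = 151 is not a perfect cube.
  y = -2: RHS = -137 is not a perfect cube.
  y = 3: RHS = 493 is not a perfect cube.
  y = -3: RHS = -479 is not a perfect cube.
Continuing the search up to |y| = 40 finds no solutions either.
No (x, y) in the scanned range satisfies the equation.

No integer solutions with |y| ≤ 40.


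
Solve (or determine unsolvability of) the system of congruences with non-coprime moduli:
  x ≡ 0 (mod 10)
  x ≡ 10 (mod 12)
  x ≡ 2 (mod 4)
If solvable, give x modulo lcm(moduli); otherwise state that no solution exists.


Moduli 10, 12, 4 are not pairwise coprime, so CRT works modulo lcm(m_i) when all pairwise compatibility conditions hold.
Pairwise compatibility: gcd(m_i, m_j) must divide a_i - a_j for every pair.
Merge one congruence at a time:
  Start: x ≡ 0 (mod 10).
  Combine with x ≡ 10 (mod 12): gcd(10, 12) = 2; 10 - 0 = 10, which IS divisible by 2, so compatible.
    Write x = 0 + 10·t and substitute into x ≡ 10 (mod 12): 10·t ≡ 10 − 0 = 10 (mod 12).
    Divide the congruence (and modulus) by g = 2: 5·t ≡ 5 (mod 6).
    The inverse of 5 mod 6 is 5 (since 5·5 = 25 = 4·6 + 1), so t ≡ 5·5 = 25 ≡ 1 (mod 6).
    Then x = 0 + 10·1 = 10, valid modulo lcm(10, 12) = 60: x ≡ 10 (mod 60).
  Combine with x ≡ 2 (mod 4): gcd(60, 4) = 4; 2 - 10 = -8, which IS divisible by 4, so compatible.
    Write x = 10 + 60·t and substitute into x ≡ 2 (mod 4): 60·t ≡ 2 − 10 = -8 (mod 4).
    Divide the congruence (and modulus) by g = 4: 15·t ≡ -2 (mod 1).
    Modulo 1 every t works; take t = 0.
    Then x = 10 + 60·0 = 10, valid modulo lcm(60, 4) = 60: x ≡ 10 (mod 60).
Verify: 10 mod 10 = 0, 10 mod 12 = 10, 10 mod 4 = 2.

x ≡ 10 (mod 60).


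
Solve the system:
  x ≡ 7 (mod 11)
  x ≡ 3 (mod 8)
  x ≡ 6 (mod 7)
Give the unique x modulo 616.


Moduli 11, 8, 7 are pairwise coprime; by CRT there is a unique solution modulo M = 11 · 8 · 7 = 616.
Solve pairwise, accumulating the modulus:
  Start with x ≡ 7 (mod 11).
  Combine with x ≡ 3 (mod 8): since gcd(11, 8) = 1, we get a unique residue mod 88.
    Write x = 7 + 11·t and substitute into x ≡ 3 (mod 8): 11·t ≡ 3 − 7 = -4 (mod 8).
    Reduce coefficients mod 8: 3·t ≡ 4 (mod 8).
    The inverse of 3 mod 8 is 3 (since 3·3 = 9 = 1·8 + 1), so t ≡ 3·4 = 12 ≡ 4 (mod 8).
    Then x = 7 + 11·4 = 51, valid modulo lcm(11, 8) = 88: x ≡ 51 (mod 88).
  Combine with x ≡ 6 (mod 7): since gcd(88, 7) = 1, we get a unique residue mod 616.
    Write x = 51 + 88·t and substitute into x ≡ 6 (mod 7): 88·t ≡ 6 − 51 = -45 (mod 7).
    Reduce coefficients mod 7: 4·t ≡ 4 (mod 7).
    The inverse of 4 mod 7 is 2 (since 4·2 = 8 = 1·7 + 1), so t ≡ 2·4 = 8 ≡ 1 (mod 7).
    Then x = 51 + 88·1 = 139, valid modulo lcm(88, 7) = 616: x ≡ 139 (mod 616).
Verify: 139 mod 11 = 7 ✓, 139 mod 8 = 3 ✓, 139 mod 7 = 6 ✓.

x ≡ 139 (mod 616).


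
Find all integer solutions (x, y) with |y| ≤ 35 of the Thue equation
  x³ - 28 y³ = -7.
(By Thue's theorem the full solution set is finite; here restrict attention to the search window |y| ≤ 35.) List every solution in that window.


The equation is x³ - 28y³ = -7. For fixed y, x³ = 28·y³ − 7, so a solution requires the RHS to be a perfect cube.
Strategy: iterate y from -35 to 35, compute RHS = 28·y³ − 7, and check whether it is a (positive or negative) perfect cube.
Check small values of y:
  y = 0: RHS = -7 is not a perfect cube.
  y = 1: RHS = 21 is not a perfect cube.
  y = -1: RHS = -35 is not a perfect cube.
  y = 2: RHS = 217 is not a perfect cube.
  y = -2: RHS = -231 is not a perfect cube.
  y = 3: RHS = 749 is not a perfect cube.
  y = -3: RHS = -763 is not a perfect cube.
Continuing the search up to |y| = 35 finds no solutions either.
No (x, y) in the scanned range satisfies the equation.

No integer solutions with |y| ≤ 35.


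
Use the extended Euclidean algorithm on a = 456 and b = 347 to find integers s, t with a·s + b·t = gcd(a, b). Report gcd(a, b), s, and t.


Euclidean algorithm on (456, 347) — divide until remainder is 0:
  456 = 1 · 347 + 109
  347 = 3 · 109 + 20
  109 = 5 · 20 + 9
  20 = 2 · 9 + 2
  9 = 4 · 2 + 1
  2 = 2 · 1 + 0
gcd(456, 347) = 1.
Track Bezout coefficients alongside the remainders: start with r₀ = 456 = a·1 + b·0 (s = 1, t = 0) and r₁ = 347 = a·0 + b·1 (s = 0, t = 1); each new remainder r_{k+1} = r_{k-1} − q_k·r_k inherits s_{k+1} = s_{k-1} − q_k·s_k, t_{k+1} = t_{k-1} − q_k·t_k, so r_k = a·s_k + b·t_k at every step:
  q = 1: r = 109, s = 1 − 1·0 = 1, t = 0 − 1·1 = -1  (check: 456·1 + 347·(-1) = 109)
  q = 3: r = 20, s = 0 − 3·1 = -3, t = 1 − 3·(-1) = 4  (check: 456·(-3) + 347·4 = 20)
  q = 5: r = 9, s = 1 − 5·(-3) = 16, t = -1 − 5·4 = -21  (check: 456·16 + 347·(-21) = 9)
  q = 2: r = 2, s = -3 − 2·16 = -35, t = 4 − 2·(-21) = 46  (check: 456·(-35) + 347·46 = 2)
  q = 4: r = 1, s = 16 − 4·(-35) = 156, t = -21 − 4·46 = -205  (check: 456·156 + 347·(-205) = 1)
The row with r = 1 (the gcd) gives the Bezout coefficients s = 156, t = -205.
Result: 456 · (156) + 347 · (-205) = 1.

gcd(456, 347) = 1; s = 156, t = -205 (check: 456·156 + 347·(-205) = 1).


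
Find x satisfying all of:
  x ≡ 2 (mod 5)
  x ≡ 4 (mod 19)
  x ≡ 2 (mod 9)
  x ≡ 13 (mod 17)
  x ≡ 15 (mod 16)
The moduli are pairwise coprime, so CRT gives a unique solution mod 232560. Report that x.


Product of moduli M = 5 · 19 · 9 · 17 · 16 = 232560.
Merge one congruence at a time:
  Start: x ≡ 2 (mod 5).
  Combine with x ≡ 4 (mod 19); new modulus lcm = 95.
    Write x = 2 + 5·t and substitute into x ≡ 4 (mod 19): 5·t ≡ 4 − 2 = 2 (mod 19).
    The inverse of 5 mod 19 is 4 (since 5·4 = 20 = 1·19 + 1), so t ≡ 4·2 = 8 ≡ 8 (mod 19).
    Then x = 2 + 5·8 = 42, valid modulo lcm(5, 19) = 95: x ≡ 42 (mod 95).
  Combine with x ≡ 2 (mod 9); new modulus lcm = 855.
    Write x = 42 + 95·t and substitute into x ≡ 2 (mod 9): 95·t ≡ 2 − 42 = -40 (mod 9).
    Reduce coefficients mod 9: 5·t ≡ 5 (mod 9).
    The inverse of 5 mod 9 is 2 (since 5·2 = 10 = 1·9 + 1), so t ≡ 2·5 = 10 ≡ 1 (mod 9).
    Then x = 42 + 95·1 = 137, valid modulo lcm(95, 9) = 855: x ≡ 137 (mod 855).
  Combine with x ≡ 13 (mod 17); new modulus lcm = 14535.
    Write x = 137 + 855·t and substitute into x ≡ 13 (mod 17): 855·t ≡ 13 − 137 = -124 (mod 17).
    Reduce coefficients mod 17: 5·t ≡ 12 (mod 17).
    The inverse of 5 mod 17 is 7 (since 5·7 = 35 = 2·17 + 1), so t ≡ 7·12 = 84 ≡ 16 (mod 17).
    Then x = 137 + 855·16 = 13817, valid modulo lcm(855, 17) = 14535: x ≡ 13817 (mod 14535).
  Combine with x ≡ 15 (mod 16); new modulus lcm = 232560.
    Write x = 13817 + 14535·t and substitute into x ≡ 15 (mod 16): 14535·t ≡ 15 − 13817 = -13802 (mod 16).
    Reduce coefficients mod 16: 7·t ≡ 6 (mod 16).
    The inverse of 7 mod 16 is 7 (since 7·7 = 49 = 3·16 + 1), so t ≡ 7·6 = 42 ≡ 10 (mod 16).
    Then x = 13817 + 14535·10 = 159167, valid modulo lcm(14535, 16) = 232560: x ≡ 159167 (mod 232560).
Verify against each original: 159167 mod 5 = 2, 159167 mod 19 = 4, 159167 mod 9 = 2, 159167 mod 17 = 13, 159167 mod 16 = 15.

x ≡ 159167 (mod 232560).


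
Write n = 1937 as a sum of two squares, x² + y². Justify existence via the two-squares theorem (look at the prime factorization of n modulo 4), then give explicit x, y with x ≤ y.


Step 1: Factor n = 1937 = 13 · 149.
Step 2: Check the mod-4 condition on each prime factor: 13 ≡ 1 (mod 4), exponent 1; 149 ≡ 1 (mod 4), exponent 1.
All primes ≡ 3 (mod 4) appear to even exponent (or don't appear), so by the two-squares theorem n IS expressible as a sum of two squares.
Step 3: Build a representation. Here n = 13 · 149 is a product of primes ≡ 1 (mod 4). Each prime p ≡ 1 (mod 4) is itself a sum of two squares; find a² by testing p − a² for a perfect square:
  13: 13 − 1² = 12, 13 − 2² = 9 = 3² ⇒ 13 = 2² + 3².
  149: 149 − 1² = 148, 149 − 2² = 145, 149 − 3² = 140, 149 − 4² = 133, 149 − 5² = 124, 149 − 6² = 113, 149 − 7² = 100 = 10² ⇒ 149 = 7² + 10².
  Combine using the Brahmagupta–Fibonacci identity (a² + b²)(c² + d²) = (ac − bd)² + (ad + bc)² = (ac + bd)² + (ad − bc)²:
  13 · 149 = 1937: from (2² + 3²)(7² + 10²), take (2·7 − 3·10, 2·10 + 3·7) = (14 − 30, 20 + 21) = (-16, 41); dropping signs (only squares matter) gives (16, 41); check 16² + 41² = 256 + 1681 = 1937 ✓.
Step 4: Order so x ≤ y and verify: 16² + 41² = 256 + 1681 = 1937 = n. ✓

n = 1937 = 16² + 41² (one valid representation with x ≤ y).


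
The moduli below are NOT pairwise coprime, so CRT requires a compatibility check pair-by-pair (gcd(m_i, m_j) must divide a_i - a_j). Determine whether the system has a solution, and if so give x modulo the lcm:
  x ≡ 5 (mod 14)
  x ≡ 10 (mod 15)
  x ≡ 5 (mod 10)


Moduli 14, 15, 10 are not pairwise coprime, so CRT works modulo lcm(m_i) when all pairwise compatibility conditions hold.
Pairwise compatibility: gcd(m_i, m_j) must divide a_i - a_j for every pair.
Merge one congruence at a time:
  Start: x ≡ 5 (mod 14).
  Combine with x ≡ 10 (mod 15): gcd(14, 15) = 1; 10 - 5 = 5, which IS divisible by 1, so compatible.
    Write x = 5 + 14·t and substitute into x ≡ 10 (mod 15): 14·t ≡ 10 − 5 = 5 (mod 15).
    The inverse of 14 mod 15 is 14 (since 14·14 = 196 = 13·15 + 1), so t ≡ 14·5 = 70 ≡ 10 (mod 15).
    Then x = 5 + 14·10 = 145, valid modulo lcm(14, 15) = 210: x ≡ 145 (mod 210).
  Combine with x ≡ 5 (mod 10): gcd(210, 10) = 10; 5 - 145 = -140, which IS divisible by 10, so compatible.
    Write x = 145 + 210·t and substitute into x ≡ 5 (mod 10): 210·t ≡ 5 − 145 = -140 (mod 10).
    Divide the congruence (and modulus) by g = 10: 21·t ≡ -14 (mod 1).
    Modulo 1 every t works; take t = 0.
    Then x = 145 + 210·0 = 145, valid modulo lcm(210, 10) = 210: x ≡ 145 (mod 210).
Verify: 145 mod 14 = 5, 145 mod 15 = 10, 145 mod 10 = 5.

x ≡ 145 (mod 210).


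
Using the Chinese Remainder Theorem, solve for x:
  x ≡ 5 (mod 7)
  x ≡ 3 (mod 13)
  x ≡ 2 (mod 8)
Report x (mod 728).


Moduli 7, 13, 8 are pairwise coprime; by CRT there is a unique solution modulo M = 7 · 13 · 8 = 728.
Solve pairwise, accumulating the modulus:
  Start with x ≡ 5 (mod 7).
  Combine with x ≡ 3 (mod 13): since gcd(7, 13) = 1, we get a unique residue mod 91.
    Write x = 5 + 7·t and substitute into x ≡ 3 (mod 13): 7·t ≡ 3 − 5 = -2 (mod 13).
    Reduce coefficients mod 13: 7·t ≡ 11 (mod 13).
    The inverse of 7 mod 13 is 2 (since 7·2 = 14 = 1·13 + 1), so t ≡ 2·11 = 22 ≡ 9 (mod 13).
    Then x = 5 + 7·9 = 68, valid modulo lcm(7, 13) = 91: x ≡ 68 (mod 91).
  Combine with x ≡ 2 (mod 8): since gcd(91, 8) = 1, we get a unique residue mod 728.
    Write x = 68 + 91·t and substitute into x ≡ 2 (mod 8): 91·t ≡ 2 − 68 = -66 (mod 8).
    Reduce coefficients mod 8: 3·t ≡ 6 (mod 8).
    The inverse of 3 mod 8 is 3 (since 3·3 = 9 = 1·8 + 1), so t ≡ 3·6 = 18 ≡ 2 (mod 8).
    Then x = 68 + 91·2 = 250, valid modulo lcm(91, 8) = 728: x ≡ 250 (mod 728).
Verify: 250 mod 7 = 5 ✓, 250 mod 13 = 3 ✓, 250 mod 8 = 2 ✓.

x ≡ 250 (mod 728).


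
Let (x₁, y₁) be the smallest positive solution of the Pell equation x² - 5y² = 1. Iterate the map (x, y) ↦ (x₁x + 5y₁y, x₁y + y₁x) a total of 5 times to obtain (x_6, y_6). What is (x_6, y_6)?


Step 1: Find the fundamental solution (x₁, y₁) of x² - 5y² = 1.
  Expand √5 as a continued fraction. a₀ = ⌊√5⌋ = 2; iterate m_{k+1} = d_k·a_k − m_k, d_{k+1} = (5 − m_{k+1}²)/d_k, a_{k+1} = ⌊(a₀ + m_{k+1})/d_{k+1}⌋ (starting m₀ = 0, d₀ = 1), with convergents p_k = a_k·p_{k-1} + p_{k-2}, q_k = a_k·q_{k-1} + q_{k-2} (p₋₁ = 1, q₋₁ = 0):
  k = 0: a₀ = 2; p₀/q₀ = 2/1; p₀² − 5·q₀² = 4 − 5 = -1.
  k = 1: m = 2, d = 1, a = ⌊(2 + 2)/1⌋ = 4; p/q = (4·2 + 1)/(4·1 + 0) = 9/4; p² − 5·q² = 81 − 80 = 1.
  The first convergent with p² − 5·q² = 1 gives the fundamental solution (x₁, y₁) = (9, 4).
Step 2: Apply the recurrence (x_{n+1}, y_{n+1}) = (x₁x_n + 5y₁y_n, x₁y_n + y₁x_n) repeatedly.
  From (x_1, y_1) = (9, 4): x_2 = 9·9 + 5·4·4 = 161; y_2 = 9·4 + 4·9 = 72.
  From (x_2, y_2) = (161, 72): x_3 = 9·161 + 5·4·72 = 2889; y_3 = 9·72 + 4·161 = 1292.
  From (x_3, y_3) = (2889, 1292): x_4 = 9·2889 + 5·4·1292 = 51841; y_4 = 9·1292 + 4·2889 = 23184.
  From (x_4, y_4) = (51841, 23184): x_5 = 9·51841 + 5·4·23184 = 930249; y_5 = 9·23184 + 4·51841 = 416020.
  From (x_5, y_5) = (930249, 416020): x_6 = 9·930249 + 5·4·416020 = 16692641; y_6 = 9·416020 + 4·930249 = 7465176.
Step 3: Verify x_6² - 5·y_6² = 278644263554881 - 278644263554880 = 1 (should be 1). ✓

(x_1, y_1) = (9, 4); (x_6, y_6) = (16692641, 7465176).


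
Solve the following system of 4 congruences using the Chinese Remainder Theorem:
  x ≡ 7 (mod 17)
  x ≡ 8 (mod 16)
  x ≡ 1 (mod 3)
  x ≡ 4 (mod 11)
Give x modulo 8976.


Product of moduli M = 17 · 16 · 3 · 11 = 8976.
Merge one congruence at a time:
  Start: x ≡ 7 (mod 17).
  Combine with x ≡ 8 (mod 16); new modulus lcm = 272.
    Write x = 7 + 17·t and substitute into x ≡ 8 (mod 16): 17·t ≡ 8 − 7 = 1 (mod 16).
    Reduce coefficients mod 16: 1·t ≡ 1 (mod 16).
    So t ≡ 1 (mod 16).
    Then x = 7 + 17·1 = 24, valid modulo lcm(17, 16) = 272: x ≡ 24 (mod 272).
  Combine with x ≡ 1 (mod 3); new modulus lcm = 816.
    Write x = 24 + 272·t and substitute into x ≡ 1 (mod 3): 272·t ≡ 1 − 24 = -23 (mod 3).
    Reduce coefficients mod 3: 2·t ≡ 1 (mod 3).
    The inverse of 2 mod 3 is 2 (since 2·2 = 4 = 1·3 + 1), so t ≡ 2·1 = 2 ≡ 2 (mod 3).
    Then x = 24 + 272·2 = 568, valid modulo lcm(272, 3) = 816: x ≡ 568 (mod 816).
  Combine with x ≡ 4 (mod 11); new modulus lcm = 8976.
    Write x = 568 + 816·t and substitute into x ≡ 4 (mod 11): 816·t ≡ 4 − 568 = -564 (mod 11).
    Reduce coefficients mod 11: 2·t ≡ 8 (mod 11).
    The inverse of 2 mod 11 is 6 (since 2·6 = 12 = 1·11 + 1), so t ≡ 6·8 = 48 ≡ 4 (mod 11).
    Then x = 568 + 816·4 = 3832, valid modulo lcm(816, 11) = 8976: x ≡ 3832 (mod 8976).
Verify against each original: 3832 mod 17 = 7, 3832 mod 16 = 8, 3832 mod 3 = 1, 3832 mod 11 = 4.

x ≡ 3832 (mod 8976).


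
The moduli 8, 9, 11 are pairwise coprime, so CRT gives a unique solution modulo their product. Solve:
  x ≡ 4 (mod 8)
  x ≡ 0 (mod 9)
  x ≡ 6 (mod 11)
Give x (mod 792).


Moduli 8, 9, 11 are pairwise coprime; by CRT there is a unique solution modulo M = 8 · 9 · 11 = 792.
Solve pairwise, accumulating the modulus:
  Start with x ≡ 4 (mod 8).
  Combine with x ≡ 0 (mod 9): since gcd(8, 9) = 1, we get a unique residue mod 72.
    Write x = 4 + 8·t and substitute into x ≡ 0 (mod 9): 8·t ≡ 0 − 4 = -4 (mod 9).
    Reduce coefficients mod 9: 8·t ≡ 5 (mod 9).
    The inverse of 8 mod 9 is 8 (since 8·8 = 64 = 7·9 + 1), so t ≡ 8·5 = 40 ≡ 4 (mod 9).
    Then x = 4 + 8·4 = 36, valid modulo lcm(8, 9) = 72: x ≡ 36 (mod 72).
  Combine with x ≡ 6 (mod 11): since gcd(72, 11) = 1, we get a unique residue mod 792.
    Write x = 36 + 72·t and substitute into x ≡ 6 (mod 11): 72·t ≡ 6 − 36 = -30 (mod 11).
    Reduce coefficients mod 11: 6·t ≡ 3 (mod 11).
    The inverse of 6 mod 11 is 2 (since 6·2 = 12 = 1·11 + 1), so t ≡ 2·3 = 6 ≡ 6 (mod 11).
    Then x = 36 + 72·6 = 468, valid modulo lcm(72, 11) = 792: x ≡ 468 (mod 792).
Verify: 468 mod 8 = 4 ✓, 468 mod 9 = 0 ✓, 468 mod 11 = 6 ✓.

x ≡ 468 (mod 792).


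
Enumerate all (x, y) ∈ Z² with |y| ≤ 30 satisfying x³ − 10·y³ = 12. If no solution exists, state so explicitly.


The equation is x³ - 10y³ = 12. For fixed y, x³ = 10·y³ + 12, so a solution requires the RHS to be a perfect cube.
Strategy: iterate y from -30 to 30, compute RHS = 10·y³ + 12, and check whether it is a (positive or negative) perfect cube.
Check small values of y:
  y = 0: RHS = 12 is not a perfect cube.
  y = 1: RHS = 22 is not a perfect cube.
  y = -1: RHS = 2 is not a perfect cube.
  y = 2: RHS = 92 is not a perfect cube.
  y = -2: RHS = -68 is not a perfect cube.
  y = 3: RHS = 282 is not a perfect cube.
  y = -3: RHS = -258 is not a perfect cube.
Continuing the search up to |y| = 30 finds no solutions either.
No (x, y) in the scanned range satisfies the equation.

No integer solutions with |y| ≤ 30.


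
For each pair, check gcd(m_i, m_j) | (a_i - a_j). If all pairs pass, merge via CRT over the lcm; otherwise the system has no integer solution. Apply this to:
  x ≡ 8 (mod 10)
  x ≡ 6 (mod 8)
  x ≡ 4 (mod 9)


Moduli 10, 8, 9 are not pairwise coprime, so CRT works modulo lcm(m_i) when all pairwise compatibility conditions hold.
Pairwise compatibility: gcd(m_i, m_j) must divide a_i - a_j for every pair.
Merge one congruence at a time:
  Start: x ≡ 8 (mod 10).
  Combine with x ≡ 6 (mod 8): gcd(10, 8) = 2; 6 - 8 = -2, which IS divisible by 2, so compatible.
    Write x = 8 + 10·t and substitute into x ≡ 6 (mod 8): 10·t ≡ 6 − 8 = -2 (mod 8).
    Divide the congruence (and modulus) by g = 2: 5·t ≡ -1 (mod 4).
    Reduce coefficients mod 4: 1·t ≡ 3 (mod 4).
    So t ≡ 3 (mod 4).
    Then x = 8 + 10·3 = 38, valid modulo lcm(10, 8) = 40: x ≡ 38 (mod 40).
  Combine with x ≡ 4 (mod 9): gcd(40, 9) = 1; 4 - 38 = -34, which IS divisible by 1, so compatible.
    Write x = 38 + 40·t and substitute into x ≡ 4 (mod 9): 40·t ≡ 4 − 38 = -34 (mod 9).
    Reduce coefficients mod 9: 4·t ≡ 2 (mod 9).
    The inverse of 4 mod 9 is 7 (since 4·7 = 28 = 3·9 + 1), so t ≡ 7·2 = 14 ≡ 5 (mod 9).
    Then x = 38 + 40·5 = 238, valid modulo lcm(40, 9) = 360: x ≡ 238 (mod 360).
Verify: 238 mod 10 = 8, 238 mod 8 = 6, 238 mod 9 = 4.

x ≡ 238 (mod 360).


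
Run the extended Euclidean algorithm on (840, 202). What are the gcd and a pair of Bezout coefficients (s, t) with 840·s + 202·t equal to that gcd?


Euclidean algorithm on (840, 202) — divide until remainder is 0:
  840 = 4 · 202 + 32
  202 = 6 · 32 + 10
  32 = 3 · 10 + 2
  10 = 5 · 2 + 0
gcd(840, 202) = 2.
Track Bezout coefficients alongside the remainders: start with r₀ = 840 = a·1 + b·0 (s = 1, t = 0) and r₁ = 202 = a·0 + b·1 (s = 0, t = 1); each new remainder r_{k+1} = r_{k-1} − q_k·r_k inherits s_{k+1} = s_{k-1} − q_k·s_k, t_{k+1} = t_{k-1} − q_k·t_k, so r_k = a·s_k + b·t_k at every step:
  q = 4: r = 32, s = 1 − 4·0 = 1, t = 0 − 4·1 = -4  (check: 840·1 + 202·(-4) = 32)
  q = 6: r = 10, s = 0 − 6·1 = -6, t = 1 − 6·(-4) = 25  (check: 840·(-6) + 202·25 = 10)
  q = 3: r = 2, s = 1 − 3·(-6) = 19, t = -4 − 3·25 = -79  (check: 840·19 + 202·(-79) = 2)
The row with r = 2 (the gcd) gives the Bezout coefficients s = 19, t = -79.
Result: 840 · (19) + 202 · (-79) = 2.

gcd(840, 202) = 2; s = 19, t = -79 (check: 840·19 + 202·(-79) = 2).


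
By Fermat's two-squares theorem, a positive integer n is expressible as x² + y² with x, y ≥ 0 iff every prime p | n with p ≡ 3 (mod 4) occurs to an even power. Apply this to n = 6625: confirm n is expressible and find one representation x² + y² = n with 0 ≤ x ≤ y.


Step 1: Factor n = 6625 = 5^3 · 53.
Step 2: Check the mod-4 condition on each prime factor: 5 ≡ 1 (mod 4), exponent 3; 53 ≡ 1 (mod 4), exponent 1.
All primes ≡ 3 (mod 4) appear to even exponent (or don't appear), so by the two-squares theorem n IS expressible as a sum of two squares.
Step 3: Build a representation. Group n = k² · m with k = 5 and m = 5 · 53 = 265 (a product of primes ≡ 1 (mod 4)); a representation of m scales to one of n via (k·x)² + (k·y)² = k²(x² + y²). Each prime p ≡ 1 (mod 4) is itself a sum of two squares; find a² by testing p − a² for a perfect square:
  5: 5 − 1² = 4 = 2² ⇒ 5 = 1² + 2².
  53: 53 − 1² = 52, 53 − 2² = 49 = 7² ⇒ 53 = 2² + 7².
  Combine using the Brahmagupta–Fibonacci identity (a² + b²)(c² + d²) = (ac − bd)² + (ad + bc)² = (ac + bd)² + (ad − bc)²:
  5 · 53 = 265: from (1² + 2²)(2² + 7²), take (1·2 − 2·7, 1·7 + 2·2) = (2 − 14, 7 + 4) = (-12, 11); dropping signs (only squares matter) gives (12, 11); check 12² + 11² = 144 + 121 = 265 ✓.
  Scale by k = 5: (5·12, 5·11) = (60, 55).
Step 4: Order so x ≤ y and verify: 55² + 60² = 3025 + 3600 = 6625 = n. ✓

n = 6625 = 55² + 60² (one valid representation with x ≤ y).


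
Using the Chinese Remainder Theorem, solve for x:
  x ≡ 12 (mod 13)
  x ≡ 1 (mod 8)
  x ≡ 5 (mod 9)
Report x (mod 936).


Moduli 13, 8, 9 are pairwise coprime; by CRT there is a unique solution modulo M = 13 · 8 · 9 = 936.
Solve pairwise, accumulating the modulus:
  Start with x ≡ 12 (mod 13).
  Combine with x ≡ 1 (mod 8): since gcd(13, 8) = 1, we get a unique residue mod 104.
    Write x = 12 + 13·t and substitute into x ≡ 1 (mod 8): 13·t ≡ 1 − 12 = -11 (mod 8).
    Reduce coefficients mod 8: 5·t ≡ 5 (mod 8).
    The inverse of 5 mod 8 is 5 (since 5·5 = 25 = 3·8 + 1), so t ≡ 5·5 = 25 ≡ 1 (mod 8).
    Then x = 12 + 13·1 = 25, valid modulo lcm(13, 8) = 104: x ≡ 25 (mod 104).
  Combine with x ≡ 5 (mod 9): since gcd(104, 9) = 1, we get a unique residue mod 936.
    Write x = 25 + 104·t and substitute into x ≡ 5 (mod 9): 104·t ≡ 5 − 25 = -20 (mod 9).
    Reduce coefficients mod 9: 5·t ≡ 7 (mod 9).
    The inverse of 5 mod 9 is 2 (since 5·2 = 10 = 1·9 + 1), so t ≡ 2·7 = 14 ≡ 5 (mod 9).
    Then x = 25 + 104·5 = 545, valid modulo lcm(104, 9) = 936: x ≡ 545 (mod 936).
Verify: 545 mod 13 = 12 ✓, 545 mod 8 = 1 ✓, 545 mod 9 = 5 ✓.

x ≡ 545 (mod 936).


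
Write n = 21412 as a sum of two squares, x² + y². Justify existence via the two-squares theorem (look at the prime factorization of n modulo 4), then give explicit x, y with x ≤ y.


Step 1: Factor n = 21412 = 2^2 · 53 · 101.
Step 2: Check the mod-4 condition on each prime factor: 2 = 2 (special); 53 ≡ 1 (mod 4), exponent 1; 101 ≡ 1 (mod 4), exponent 1.
All primes ≡ 3 (mod 4) appear to even exponent (or don't appear), so by the two-squares theorem n IS expressible as a sum of two squares.
Step 3: Build a representation. Group n = k² · m with k = 2 and m = 53 · 101 = 5353 (a product of primes ≡ 1 (mod 4)); a representation of m scales to one of n via (k·x)² + (k·y)² = k²(x² + y²). Each prime p ≡ 1 (mod 4) is itself a sum of two squares; find a² by testing p − a² for a perfect square:
  53: 53 − 1² = 52, 53 − 2² = 49 = 7² ⇒ 53 = 2² + 7².
  101: 101 − 1² = 100 = 10² ⇒ 101 = 1² + 10².
  Combine using the Brahmagupta–Fibonacci identity (a² + b²)(c² + d²) = (ac − bd)² + (ad + bc)² = (ac + bd)² + (ad − bc)²:
  53 · 101 = 5353: from (2² + 7²)(1² + 10²), take (2·1 − 7·10, 2·10 + 7·1) = (2 − 70, 20 + 7) = (-68, 27); dropping signs (only squares matter) gives (68, 27); check 68² + 27² = 4624 + 729 = 5353 ✓.
  Scale by k = 2: (2·68, 2·27) = (136, 54).
Step 4: Order so x ≤ y and verify: 54² + 136² = 2916 + 18496 = 21412 = n. ✓

n = 21412 = 54² + 136² (one valid representation with x ≤ y).


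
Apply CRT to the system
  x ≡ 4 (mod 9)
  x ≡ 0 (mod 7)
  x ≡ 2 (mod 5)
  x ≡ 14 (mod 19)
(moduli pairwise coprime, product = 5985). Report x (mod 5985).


Product of moduli M = 9 · 7 · 5 · 19 = 5985.
Merge one congruence at a time:
  Start: x ≡ 4 (mod 9).
  Combine with x ≡ 0 (mod 7); new modulus lcm = 63.
    Write x = 4 + 9·t and substitute into x ≡ 0 (mod 7): 9·t ≡ 0 − 4 = -4 (mod 7).
    Reduce coefficients mod 7: 2·t ≡ 3 (mod 7).
    The inverse of 2 mod 7 is 4 (since 2·4 = 8 = 1·7 + 1), so t ≡ 4·3 = 12 ≡ 5 (mod 7).
    Then x = 4 + 9·5 = 49, valid modulo lcm(9, 7) = 63: x ≡ 49 (mod 63).
  Combine with x ≡ 2 (mod 5); new modulus lcm = 315.
    Write x = 49 + 63·t and substitute into x ≡ 2 (mod 5): 63·t ≡ 2 − 49 = -47 (mod 5).
    Reduce coefficients mod 5: 3·t ≡ 3 (mod 5).
    The inverse of 3 mod 5 is 2 (since 3·2 = 6 = 1·5 + 1), so t ≡ 2·3 = 6 ≡ 1 (mod 5).
    Then x = 49 + 63·1 = 112, valid modulo lcm(63, 5) = 315: x ≡ 112 (mod 315).
  Combine with x ≡ 14 (mod 19); new modulus lcm = 5985.
    Write x = 112 + 315·t and substitute into x ≡ 14 (mod 19): 315·t ≡ 14 − 112 = -98 (mod 19).
    Reduce coefficients mod 19: 11·t ≡ 16 (mod 19).
    The inverse of 11 mod 19 is 7 (since 11·7 = 77 = 4·19 + 1), so t ≡ 7·16 = 112 ≡ 17 (mod 19).
    Then x = 112 + 315·17 = 5467, valid modulo lcm(315, 19) = 5985: x ≡ 5467 (mod 5985).
Verify against each original: 5467 mod 9 = 4, 5467 mod 7 = 0, 5467 mod 5 = 2, 5467 mod 19 = 14.

x ≡ 5467 (mod 5985).


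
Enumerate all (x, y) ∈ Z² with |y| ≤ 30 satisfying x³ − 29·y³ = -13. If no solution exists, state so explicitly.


The equation is x³ - 29y³ = -13. For fixed y, x³ = 29·y³ − 13, so a solution requires the RHS to be a perfect cube.
Strategy: iterate y from -30 to 30, compute RHS = 29·y³ − 13, and check whether it is a (positive or negative) perfect cube.
Check small values of y:
  y = 0: RHS = -13 is not a perfect cube.
  y = 1: RHS = 16 is not a perfect cube.
  y = -1: RHS = -42 is not a perfect cube.
  y = 2: RHS = 219 is not a perfect cube.
  y = -2: RHS = -245 is not a perfect cube.
  y = 3: RHS = 770 is not a perfect cube.
  y = -3: RHS = -796 is not a perfect cube.
Continuing the search up to |y| = 30 finds no solutions either.
No (x, y) in the scanned range satisfies the equation.

No integer solutions with |y| ≤ 30.


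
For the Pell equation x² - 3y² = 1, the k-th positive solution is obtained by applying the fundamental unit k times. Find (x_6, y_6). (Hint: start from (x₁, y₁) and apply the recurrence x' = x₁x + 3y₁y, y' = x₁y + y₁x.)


Step 1: Find the fundamental solution (x₁, y₁) of x² - 3y² = 1.
  Expand √3 as a continued fraction. a₀ = ⌊√3⌋ = 1; iterate m_{k+1} = d_k·a_k − m_k, d_{k+1} = (3 − m_{k+1}²)/d_k, a_{k+1} = ⌊(a₀ + m_{k+1})/d_{k+1}⌋ (starting m₀ = 0, d₀ = 1), with convergents p_k = a_k·p_{k-1} + p_{k-2}, q_k = a_k·q_{k-1} + q_{k-2} (p₋₁ = 1, q₋₁ = 0):
  k = 0: a₀ = 1; p₀/q₀ = 1/1; p₀² − 3·q₀² = 1 − 3 = -2.
  k = 1: m = 1, d = 2, a = ⌊(1 + 1)/2⌋ = 1; p/q = (1·1 + 1)/(1·1 + 0) = 2/1; p² − 3·q² = 4 − 3 = 1.
  The first convergent with p² − 3·q² = 1 gives the fundamental solution (x₁, y₁) = (2, 1).
Step 2: Apply the recurrence (x_{n+1}, y_{n+1}) = (x₁x_n + 3y₁y_n, x₁y_n + y₁x_n) repeatedly.
  From (x_1, y_1) = (2, 1): x_2 = 2·2 + 3·1·1 = 7; y_2 = 2·1 + 1·2 = 4.
  From (x_2, y_2) = (7, 4): x_3 = 2·7 + 3·1·4 = 26; y_3 = 2·4 + 1·7 = 15.
  From (x_3, y_3) = (26, 15): x_4 = 2·26 + 3·1·15 = 97; y_4 = 2·15 + 1·26 = 56.
  From (x_4, y_4) = (97, 56): x_5 = 2·97 + 3·1·56 = 362; y_5 = 2·56 + 1·97 = 209.
  From (x_5, y_5) = (362, 209): x_6 = 2·362 + 3·1·209 = 1351; y_6 = 2·209 + 1·362 = 780.
Step 3: Verify x_6² - 3·y_6² = 1825201 - 1825200 = 1 (should be 1). ✓

(x_1, y_1) = (2, 1); (x_6, y_6) = (1351, 780).


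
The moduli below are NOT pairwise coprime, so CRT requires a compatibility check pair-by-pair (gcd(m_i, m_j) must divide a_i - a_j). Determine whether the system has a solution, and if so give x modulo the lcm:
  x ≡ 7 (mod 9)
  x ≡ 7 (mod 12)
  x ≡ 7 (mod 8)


Moduli 9, 12, 8 are not pairwise coprime, so CRT works modulo lcm(m_i) when all pairwise compatibility conditions hold.
Pairwise compatibility: gcd(m_i, m_j) must divide a_i - a_j for every pair.
Merge one congruence at a time:
  Start: x ≡ 7 (mod 9).
  Combine with x ≡ 7 (mod 12): gcd(9, 12) = 3; 7 - 7 = 0, which IS divisible by 3, so compatible.
    Write x = 7 + 9·t and substitute into x ≡ 7 (mod 12): 9·t ≡ 7 − 7 = 0 (mod 12).
    Divide the congruence (and modulus) by g = 3: 3·t ≡ 0 (mod 4).
    The inverse of 3 mod 4 is 3 (since 3·3 = 9 = 2·4 + 1), so t ≡ 3·0 = 0 ≡ 0 (mod 4).
    Then x = 7 + 9·0 = 7, valid modulo lcm(9, 12) = 36: x ≡ 7 (mod 36).
  Combine with x ≡ 7 (mod 8): gcd(36, 8) = 4; 7 - 7 = 0, which IS divisible by 4, so compatible.
    Write x = 7 + 36·t and substitute into x ≡ 7 (mod 8): 36·t ≡ 7 − 7 = 0 (mod 8).
    Divide the congruence (and modulus) by g = 4: 9·t ≡ 0 (mod 2).
    Reduce coefficients mod 2: 1·t ≡ 0 (mod 2).
    So t ≡ 0 (mod 2).
    Then x = 7 + 36·0 = 7, valid modulo lcm(36, 8) = 72: x ≡ 7 (mod 72).
Verify: 7 mod 9 = 7, 7 mod 12 = 7, 7 mod 8 = 7.

x ≡ 7 (mod 72).


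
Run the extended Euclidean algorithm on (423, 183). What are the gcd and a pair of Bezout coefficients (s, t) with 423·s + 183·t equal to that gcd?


Euclidean algorithm on (423, 183) — divide until remainder is 0:
  423 = 2 · 183 + 57
  183 = 3 · 57 + 12
  57 = 4 · 12 + 9
  12 = 1 · 9 + 3
  9 = 3 · 3 + 0
gcd(423, 183) = 3.
Track Bezout coefficients alongside the remainders: start with r₀ = 423 = a·1 + b·0 (s = 1, t = 0) and r₁ = 183 = a·0 + b·1 (s = 0, t = 1); each new remainder r_{k+1} = r_{k-1} − q_k·r_k inherits s_{k+1} = s_{k-1} − q_k·s_k, t_{k+1} = t_{k-1} − q_k·t_k, so r_k = a·s_k + b·t_k at every step:
  q = 2: r = 57, s = 1 − 2·0 = 1, t = 0 − 2·1 = -2  (check: 423·1 + 183·(-2) = 57)
  q = 3: r = 12, s = 0 − 3·1 = -3, t = 1 − 3·(-2) = 7  (check: 423·(-3) + 183·7 = 12)
  q = 4: r = 9, s = 1 − 4·(-3) = 13, t = -2 − 4·7 = -30  (check: 423·13 + 183·(-30) = 9)
  q = 1: r = 3, s = -3 − 1·13 = -16, t = 7 − 1·(-30) = 37  (check: 423·(-16) + 183·37 = 3)
The row with r = 3 (the gcd) gives the Bezout coefficients s = -16, t = 37.
Result: 423 · (-16) + 183 · (37) = 3.

gcd(423, 183) = 3; s = -16, t = 37 (check: 423·(-16) + 183·37 = 3).


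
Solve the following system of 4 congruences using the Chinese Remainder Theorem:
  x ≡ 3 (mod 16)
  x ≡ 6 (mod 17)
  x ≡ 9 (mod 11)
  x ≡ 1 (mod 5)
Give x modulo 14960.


Product of moduli M = 16 · 17 · 11 · 5 = 14960.
Merge one congruence at a time:
  Start: x ≡ 3 (mod 16).
  Combine with x ≡ 6 (mod 17); new modulus lcm = 272.
    Write x = 3 + 16·t and substitute into x ≡ 6 (mod 17): 16·t ≡ 6 − 3 = 3 (mod 17).
    The inverse of 16 mod 17 is 16 (since 16·16 = 256 = 15·17 + 1), so t ≡ 16·3 = 48 ≡ 14 (mod 17).
    Then x = 3 + 16·14 = 227, valid modulo lcm(16, 17) = 272: x ≡ 227 (mod 272).
  Combine with x ≡ 9 (mod 11); new modulus lcm = 2992.
    Write x = 227 + 272·t and substitute into x ≡ 9 (mod 11): 272·t ≡ 9 − 227 = -218 (mod 11).
    Reduce coefficients mod 11: 8·t ≡ 2 (mod 11).
    The inverse of 8 mod 11 is 7 (since 8·7 = 56 = 5·11 + 1), so t ≡ 7·2 = 14 ≡ 3 (mod 11).
    Then x = 227 + 272·3 = 1043, valid modulo lcm(272, 11) = 2992: x ≡ 1043 (mod 2992).
  Combine with x ≡ 1 (mod 5); new modulus lcm = 14960.
    Write x = 1043 + 2992·t and substitute into x ≡ 1 (mod 5): 2992·t ≡ 1 − 1043 = -1042 (mod 5).
    Reduce coefficients mod 5: 2·t ≡ 3 (mod 5).
    The inverse of 2 mod 5 is 3 (since 2·3 = 6 = 1·5 + 1), so t ≡ 3·3 = 9 ≡ 4 (mod 5).
    Then x = 1043 + 2992·4 = 13011, valid modulo lcm(2992, 5) = 14960: x ≡ 13011 (mod 14960).
Verify against each original: 13011 mod 16 = 3, 13011 mod 17 = 6, 13011 mod 11 = 9, 13011 mod 5 = 1.

x ≡ 13011 (mod 14960).


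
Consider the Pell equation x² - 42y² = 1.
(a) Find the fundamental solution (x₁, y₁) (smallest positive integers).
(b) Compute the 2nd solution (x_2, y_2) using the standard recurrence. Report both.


Step 1: Find the fundamental solution (x₁, y₁) of x² - 42y² = 1.
  Expand √42 as a continued fraction. a₀ = ⌊√42⌋ = 6; iterate m_{k+1} = d_k·a_k − m_k, d_{k+1} = (42 − m_{k+1}²)/d_k, a_{k+1} = ⌊(a₀ + m_{k+1})/d_{k+1}⌋ (starting m₀ = 0, d₀ = 1), with convergents p_k = a_k·p_{k-1} + p_{k-2}, q_k = a_k·q_{k-1} + q_{k-2} (p₋₁ = 1, q₋₁ = 0):
  k = 0: a₀ = 6; p₀/q₀ = 6/1; p₀² − 42·q₀² = 36 − 42 = -6.
  k = 1: m = 6, d = 6, a = ⌊(6 + 6)/6⌋ = 2; p/q = (2·6 + 1)/(2·1 + 0) = 13/2; p² − 42·q² = 169 − 168 = 1.
  The first convergent with p² − 42·q² = 1 gives the fundamental solution (x₁, y₁) = (13, 2).
Step 2: Apply the recurrence (x_{n+1}, y_{n+1}) = (x₁x_n + 42y₁y_n, x₁y_n + y₁x_n) repeatedly.
  From (x_1, y_1) = (13, 2): x_2 = 13·13 + 42·2·2 = 337; y_2 = 13·2 + 2·13 = 52.
Step 3: Verify x_2² - 42·y_2² = 113569 - 113568 = 1 (should be 1). ✓

(x_1, y_1) = (13, 2); (x_2, y_2) = (337, 52).


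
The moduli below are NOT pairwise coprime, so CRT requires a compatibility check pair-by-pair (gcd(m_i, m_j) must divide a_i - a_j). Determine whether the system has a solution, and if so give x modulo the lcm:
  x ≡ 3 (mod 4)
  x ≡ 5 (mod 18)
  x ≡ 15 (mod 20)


Moduli 4, 18, 20 are not pairwise coprime, so CRT works modulo lcm(m_i) when all pairwise compatibility conditions hold.
Pairwise compatibility: gcd(m_i, m_j) must divide a_i - a_j for every pair.
Merge one congruence at a time:
  Start: x ≡ 3 (mod 4).
  Combine with x ≡ 5 (mod 18): gcd(4, 18) = 2; 5 - 3 = 2, which IS divisible by 2, so compatible.
    Write x = 3 + 4·t and substitute into x ≡ 5 (mod 18): 4·t ≡ 5 − 3 = 2 (mod 18).
    Divide the congruence (and modulus) by g = 2: 2·t ≡ 1 (mod 9).
    The inverse of 2 mod 9 is 5 (since 2·5 = 10 = 1·9 + 1), so t ≡ 5·1 = 5 ≡ 5 (mod 9).
    Then x = 3 + 4·5 = 23, valid modulo lcm(4, 18) = 36: x ≡ 23 (mod 36).
  Combine with x ≡ 15 (mod 20): gcd(36, 20) = 4; 15 - 23 = -8, which IS divisible by 4, so compatible.
    Write x = 23 + 36·t and substitute into x ≡ 15 (mod 20): 36·t ≡ 15 − 23 = -8 (mod 20).
    Divide the congruence (and modulus) by g = 4: 9·t ≡ -2 (mod 5).
    Reduce coefficients mod 5: 4·t ≡ 3 (mod 5).
    The inverse of 4 mod 5 is 4 (since 4·4 = 16 = 3·5 + 1), so t ≡ 4·3 = 12 ≡ 2 (mod 5).
    Then x = 23 + 36·2 = 95, valid modulo lcm(36, 20) = 180: x ≡ 95 (mod 180).
Verify: 95 mod 4 = 3, 95 mod 18 = 5, 95 mod 20 = 15.

x ≡ 95 (mod 180).


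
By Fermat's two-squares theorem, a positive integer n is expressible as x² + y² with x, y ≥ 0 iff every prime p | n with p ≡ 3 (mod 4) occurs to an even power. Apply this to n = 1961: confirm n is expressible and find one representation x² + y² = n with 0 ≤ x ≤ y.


Step 1: Factor n = 1961 = 37 · 53.
Step 2: Check the mod-4 condition on each prime factor: 37 ≡ 1 (mod 4), exponent 1; 53 ≡ 1 (mod 4), exponent 1.
All primes ≡ 3 (mod 4) appear to even exponent (or don't appear), so by the two-squares theorem n IS expressible as a sum of two squares.
Step 3: Build a representation. Here n = 37 · 53 is a product of primes ≡ 1 (mod 4). Each prime p ≡ 1 (mod 4) is itself a sum of two squares; find a² by testing p − a² for a perfect square:
  37: 37 − 1² = 36 = 6² ⇒ 37 = 1² + 6².
  53: 53 − 1² = 52, 53 − 2² = 49 = 7² ⇒ 53 = 2² + 7².
  Combine using the Brahmagupta–Fibonacci identity (a² + b²)(c² + d²) = (ac − bd)² + (ad + bc)² = (ac + bd)² + (ad − bc)²:
  37 · 53 = 1961: from (1² + 6²)(2² + 7²), take (1·2 − 6·7, 1·7 + 6·2) = (2 − 42, 7 + 12) = (-40, 19); dropping signs (only squares matter) gives (40, 19); check 40² + 19² = 1600 + 361 = 1961 ✓.
Step 4: Order so x ≤ y and verify: 19² + 40² = 361 + 1600 = 1961 = n. ✓

n = 1961 = 19² + 40² (one valid representation with x ≤ y).


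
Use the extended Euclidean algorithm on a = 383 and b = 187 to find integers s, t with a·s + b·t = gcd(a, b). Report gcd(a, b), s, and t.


Euclidean algorithm on (383, 187) — divide until remainder is 0:
  383 = 2 · 187 + 9
  187 = 20 · 9 + 7
  9 = 1 · 7 + 2
  7 = 3 · 2 + 1
  2 = 2 · 1 + 0
gcd(383, 187) = 1.
Track Bezout coefficients alongside the remainders: start with r₀ = 383 = a·1 + b·0 (s = 1, t = 0) and r₁ = 187 = a·0 + b·1 (s = 0, t = 1); each new remainder r_{k+1} = r_{k-1} − q_k·r_k inherits s_{k+1} = s_{k-1} − q_k·s_k, t_{k+1} = t_{k-1} − q_k·t_k, so r_k = a·s_k + b·t_k at every step:
  q = 2: r = 9, s = 1 − 2·0 = 1, t = 0 − 2·1 = -2  (check: 383·1 + 187·(-2) = 9)
  q = 20: r = 7, s = 0 − 20·1 = -20, t = 1 − 20·(-2) = 41  (check: 383·(-20) + 187·41 = 7)
  q = 1: r = 2, s = 1 − 1·(-20) = 21, t = -2 − 1·41 = -43  (check: 383·21 + 187·(-43) = 2)
  q = 3: r = 1, s = -20 − 3·21 = -83, t = 41 − 3·(-43) = 170  (check: 383·(-83) + 187·170 = 1)
The row with r = 1 (the gcd) gives the Bezout coefficients s = -83, t = 170.
Result: 383 · (-83) + 187 · (170) = 1.

gcd(383, 187) = 1; s = -83, t = 170 (check: 383·(-83) + 187·170 = 1).


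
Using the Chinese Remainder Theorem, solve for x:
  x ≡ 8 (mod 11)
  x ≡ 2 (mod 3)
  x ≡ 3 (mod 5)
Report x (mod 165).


Moduli 11, 3, 5 are pairwise coprime; by CRT there is a unique solution modulo M = 11 · 3 · 5 = 165.
Solve pairwise, accumulating the modulus:
  Start with x ≡ 8 (mod 11).
  Combine with x ≡ 2 (mod 3): since gcd(11, 3) = 1, we get a unique residue mod 33.
    Write x = 8 + 11·t and substitute into x ≡ 2 (mod 3): 11·t ≡ 2 − 8 = -6 (mod 3).
    Reduce coefficients mod 3: 2·t ≡ 0 (mod 3).
    The inverse of 2 mod 3 is 2 (since 2·2 = 4 = 1·3 + 1), so t ≡ 2·0 = 0 ≡ 0 (mod 3).
    Then x = 8 + 11·0 = 8, valid modulo lcm(11, 3) = 33: x ≡ 8 (mod 33).
  Combine with x ≡ 3 (mod 5): since gcd(33, 5) = 1, we get a unique residue mod 165.
    Write x = 8 + 33·t and substitute into x ≡ 3 (mod 5): 33·t ≡ 3 − 8 = -5 (mod 5).
    Reduce coefficients mod 5: 3·t ≡ 0 (mod 5).
    The inverse of 3 mod 5 is 2 (since 3·2 = 6 = 1·5 + 1), so t ≡ 2·0 = 0 ≡ 0 (mod 5).
    Then x = 8 + 33·0 = 8, valid modulo lcm(33, 5) = 165: x ≡ 8 (mod 165).
Verify: 8 mod 11 = 8 ✓, 8 mod 3 = 2 ✓, 8 mod 5 = 3 ✓.

x ≡ 8 (mod 165).


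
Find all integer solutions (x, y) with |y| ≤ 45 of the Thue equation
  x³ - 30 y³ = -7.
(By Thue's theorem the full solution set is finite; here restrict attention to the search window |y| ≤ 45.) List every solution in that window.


The equation is x³ - 30y³ = -7. For fixed y, x³ = 30·y³ − 7, so a solution requires the RHS to be a perfect cube.
Strategy: iterate y from -45 to 45, compute RHS = 30·y³ − 7, and check whether it is a (positive or negative) perfect cube.
Check small values of y:
  y = 0: RHS = -7 is not a perfect cube.
  y = 1: RHS = 23 is not a perfect cube.
  y = -1: RHS = -37 is not a perfect cube.
  y = 2: RHS = 233 is not a perfect cube.
  y = -2: RHS = -247 is not a perfect cube.
  y = 3: RHS = 803 is not a perfect cube.
  y = -3: RHS = -817 is not a perfect cube.
Continuing the search up to |y| = 45 finds no solutions either.
No (x, y) in the scanned range satisfies the equation.

No integer solutions with |y| ≤ 45.
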